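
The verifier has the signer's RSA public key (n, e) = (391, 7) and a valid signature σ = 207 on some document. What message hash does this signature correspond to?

σ^7 mod 391 = 368

368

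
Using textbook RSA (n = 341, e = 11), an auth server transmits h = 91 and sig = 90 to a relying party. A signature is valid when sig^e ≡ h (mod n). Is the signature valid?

invalid

sig^2 ≡ 90^2 = 8100 ≡ 257
sig^4 ≡ 257^2 = 66049 ≡ 236
sig^8 ≡ 236^2 = 55696 ≡ 113
11 = 8 + 2 + 1, so sig^11 ≡ 113·257·90 ≡ 266 (mod 341)
The recovered value 266 does not match the digest 91.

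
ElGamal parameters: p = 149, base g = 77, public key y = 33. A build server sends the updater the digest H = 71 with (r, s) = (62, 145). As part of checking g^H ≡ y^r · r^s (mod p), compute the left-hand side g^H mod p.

50

77^2 = 5929 ≡ 118
77^4 ≡ 118^2 = 13924 ≡ 67
77^8 ≡ 67^2 = 4489 ≡ 19
77^16 ≡ 19^2 = 361 ≡ 63
77^32 ≡ 63^2 = 3969 ≡ 95
77^64 ≡ 95^2 = 9025 ≡ 85
71 = 64 + 4 + 2 + 1, so 77^71 ≡ 85·67·118·77 ≡ 50 (mod 149)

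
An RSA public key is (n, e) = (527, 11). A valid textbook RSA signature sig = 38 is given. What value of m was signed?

268

sig^11 mod 527 = 268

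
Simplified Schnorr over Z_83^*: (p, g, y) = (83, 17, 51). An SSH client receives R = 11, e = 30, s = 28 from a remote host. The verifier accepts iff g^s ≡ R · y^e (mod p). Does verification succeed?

passes

g^s mod p:
17^2 = 289 ≡ 40
17^4 ≡ 40^2 = 1600 ≡ 23
17^8 ≡ 23^2 = 529 ≡ 31
17^16 ≡ 31^2 = 961 ≡ 48
28 = 16 + 8 + 4, so 17^28 ≡ 48·31·23 ≡ 28 (mod 83)
R · y^e mod p:
51^2 = 2601 ≡ 28
51^4 ≡ 28^2 = 784 ≡ 37
51^8 ≡ 37^2 = 1369 ≡ 41
51^16 ≡ 41^2 = 1681 ≡ 21
30 = 16 + 8 + 4 + 2, so 51^30 ≡ 21·41·37·28 ≡ 78 (mod 83)
11·78 = 858 ≡ 28 (mod 83)
28 ≡ 28 (mod 83); signature holds.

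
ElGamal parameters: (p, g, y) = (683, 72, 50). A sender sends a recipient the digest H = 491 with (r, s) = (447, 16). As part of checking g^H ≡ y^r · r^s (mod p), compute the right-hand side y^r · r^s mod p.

627

50^2 = 2500 ≡ 451
50^4 ≡ 451^2 = 203401 ≡ 550
50^8 ≡ 550^2 = 302500 ≡ 614
50^16 ≡ 614^2 = 376996 ≡ 663
50^32 ≡ 663^2 = 439569 ≡ 400
50^64 ≡ 400^2 = 160000 ≡ 178
50^128 ≡ 178^2 = 31684 ≡ 266
50^256 ≡ 266^2 = 70756 ≡ 407
447 = 256 + 128 + 32 + 16 + 8 + 4 + 2 + 1, so 50^447 ≡ 407·266·400·663·614·550·451·50 ≡ 310 (mod 683)
447^2 = 199809 ≡ 373
447^4 ≡ 373^2 = 139129 ≡ 480
447^8 ≡ 480^2 = 230400 ≡ 229
447^16 ≡ 229^2 = 52441 ≡ 533
y^r · r^s ≡ 310·533 = 165230 ≡ 627 (mod 683)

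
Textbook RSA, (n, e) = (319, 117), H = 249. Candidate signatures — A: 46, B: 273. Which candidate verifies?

Candidate A: 46^2 = 2116 ≡ 202; 46^4 ≡ 202^2 = 40804 ≡ 291; 46^8 ≡ 291^2 = 84681 ≡ 146; 46^16 ≡ 146^2 = 21316 ≡ 262; 46^32 ≡ 262^2 = 68644 ≡ 59; 46^64 ≡ 59^2 = 3481 ≡ 291; 117 = 64 + 32 + 16 + 4 + 1, so 46^117 ≡ 291·59·262·291·46 ≡ 249 (mod 319)
  → matches H = 249
Candidate B: 273^2 = 74529 ≡ 202; 273^4 ≡ 202^2 = 40804 ≡ 291; 273^8 ≡ 291^2 = 84681 ≡ 146; 273^16 ≡ 146^2 = 21316 ≡ 262; 273^32 ≡ 262^2 = 68644 ≡ 59; 273^64 ≡ 59^2 = 3481 ≡ 291; 117 = 64 + 32 + 16 + 4 + 1, so 273^117 ≡ 291·59·262·291·273 ≡ 70 (mod 319)

A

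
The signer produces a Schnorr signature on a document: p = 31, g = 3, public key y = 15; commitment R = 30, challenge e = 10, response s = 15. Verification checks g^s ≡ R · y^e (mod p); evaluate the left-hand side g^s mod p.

30

3^15 mod 31 = 30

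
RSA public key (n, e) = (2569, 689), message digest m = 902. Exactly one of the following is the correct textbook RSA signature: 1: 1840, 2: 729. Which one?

Candidate 1: Squares mod 2569: 1840^1≡1840, 1840^2≡2227, 1840^4≡1359, 1840^8≡2339, 1840^16≡1520, 1840^32≡869, 1840^64≡2444, 1840^128≡211, 1840^256≡848, 1840^512≡2353; 689 = 512 + 128 + 32 + 16 + 1, so 1840^689 ≡ 2353·211·869·1520·1840 ≡ 902 (mod 2569)
  → matches m = 902
Candidate 2: Squares mod 2569: 729^1≡729, 729^2≡2227, 729^4≡1359, 729^8≡2339, 729^16≡1520, 729^32≡869, 729^64≡2444, 729^128≡211, 729^256≡848, 729^512≡2353; 689 = 512 + 128 + 32 + 16 + 1, so 729^689 ≡ 2353·211·869·1520·729 ≡ 1667 (mod 2569)

1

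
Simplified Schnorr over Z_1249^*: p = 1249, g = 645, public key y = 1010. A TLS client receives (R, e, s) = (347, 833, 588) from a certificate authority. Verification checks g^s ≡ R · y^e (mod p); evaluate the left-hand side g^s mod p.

645^2 = 416025 ≡ 108
645^4 ≡ 108^2 = 11664 ≡ 423
645^8 ≡ 423^2 = 178929 ≡ 322
645^16 ≡ 322^2 = 103684 ≡ 17
645^32 ≡ 17^2 = 289
645^64 ≡ 289^2 = 83521 ≡ 1087
645^128 ≡ 1087^2 = 1181569 ≡ 15
645^256 ≡ 15^2 = 225
645^512 ≡ 225^2 = 50625 ≡ 665
588 = 512 + 64 + 8 + 4, so 645^588 ≡ 665·1087·322·423 ≡ 693 (mod 1249)

693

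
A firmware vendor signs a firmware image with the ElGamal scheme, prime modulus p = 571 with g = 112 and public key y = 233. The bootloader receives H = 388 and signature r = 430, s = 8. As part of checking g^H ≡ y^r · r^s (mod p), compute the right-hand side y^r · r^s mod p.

Squares mod 571: 233^1≡233, 233^2≡44, 233^4≡223, 233^8≡52, 233^16≡420, 233^32≡532, 233^64≡379, 233^128≡320, 233^256≡191
430 = 256 + 128 + 32 + 8 + 4 + 2, so 233^430 ≡ 191·320·532·52·223·44 ≡ 418 (mod 571)
Squares mod 571: 430^1≡430, 430^2≡467, 430^4≡538, 430^8≡518
430^8 ≡ 518 (mod 571)
y^r · r^s ≡ 418·518 = 216524 ≡ 115 (mod 571)

115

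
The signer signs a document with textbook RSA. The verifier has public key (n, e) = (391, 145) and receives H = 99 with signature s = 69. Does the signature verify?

does not verify

s^2 ≡ 69^2 = 4761 ≡ 69
s^4 ≡ 69^2 = 4761 ≡ 69
s^8 ≡ 69^2 = 4761 ≡ 69
s^16 ≡ 69^2 = 4761 ≡ 69
s^32 ≡ 69^2 = 4761 ≡ 69
s^64 ≡ 69^2 = 4761 ≡ 69
s^128 ≡ 69^2 = 4761 ≡ 69
145 = 128 + 16 + 1, so s^145 ≡ 69·69·69 ≡ 69 (mod 391)
s^145 mod 391 = 69, but H = 99.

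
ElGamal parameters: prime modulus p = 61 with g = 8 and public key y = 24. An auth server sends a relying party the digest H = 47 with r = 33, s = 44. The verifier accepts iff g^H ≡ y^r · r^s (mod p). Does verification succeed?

passes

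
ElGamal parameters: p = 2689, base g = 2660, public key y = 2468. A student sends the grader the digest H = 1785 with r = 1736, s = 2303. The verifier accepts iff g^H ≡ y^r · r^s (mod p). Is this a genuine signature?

genuine

Left side g^H mod p:
2660^2 = 7075600 ≡ 841
2660^4 ≡ 841^2 = 707281 ≡ 74
2660^8 ≡ 74^2 = 5476 ≡ 98
2660^16 ≡ 98^2 = 9604 ≡ 1537
2660^32 ≡ 1537^2 = 2362369 ≡ 1427
2660^64 ≡ 1427^2 = 2036329 ≡ 756
2660^128 ≡ 756^2 = 571536 ≡ 1468
2660^256 ≡ 1468^2 = 2155024 ≡ 1135
2660^512 ≡ 1135^2 = 1288225 ≡ 194
2660^1024 ≡ 194^2 = 37636 ≡ 2679
1785 = 1024 + 512 + 128 + 64 + 32 + 16 + 8 + 1, so 2660^1785 ≡ 2679·194·1468·756·1427·1537·98·2660 ≡ 241 (mod 2689)
Right side y^r · r^s mod p:
2468^2 = 6091024 ≡ 439
2468^4 ≡ 439^2 = 192721 ≡ 1802
2468^8 ≡ 1802^2 = 3247204 ≡ 1581
2468^16 ≡ 1581^2 = 2499561 ≡ 1480
2468^32 ≡ 1480^2 = 2190400 ≡ 1554
2468^64 ≡ 1554^2 = 2414916 ≡ 194
2468^128 ≡ 194^2 = 37636 ≡ 2679
2468^256 ≡ 2679^2 = 7177041 ≡ 100
2468^512 ≡ 100^2 = 10000 ≡ 1933
2468^1024 ≡ 1933^2 = 3736489 ≡ 1468
1736 = 1024 + 512 + 128 + 64 + 8, so 2468^1736 ≡ 1468·1933·2679·194·1581 ≡ 132 (mod 2689)
1736^2 = 3013696 ≡ 2016
1736^4 ≡ 2016^2 = 4064256 ≡ 1177
1736^8 ≡ 1177^2 = 1385329 ≡ 494
1736^16 ≡ 494^2 = 244036 ≡ 2026
1736^32 ≡ 2026^2 = 4104676 ≡ 1262
1736^64 ≡ 1262^2 = 1592644 ≡ 756
1736^128 ≡ 756^2 = 571536 ≡ 1468
1736^256 ≡ 1468^2 = 2155024 ≡ 1135
1736^512 ≡ 1135^2 = 1288225 ≡ 194
1736^1024 ≡ 194^2 = 37636 ≡ 2679
1736^2048 ≡ 2679^2 = 7177041 ≡ 100
2303 = 2048 + 128 + 64 + 32 + 16 + 8 + 4 + 2 + 1, so 1736^2303 ≡ 100·1468·756·1262·2026·494·1177·2016·1736 ≡ 2426 (mod 2689)
132·2426 = 320232 ≡ 241 (mod 2689)
241 ≡ 241 (mod 2689), so the signature is genuine.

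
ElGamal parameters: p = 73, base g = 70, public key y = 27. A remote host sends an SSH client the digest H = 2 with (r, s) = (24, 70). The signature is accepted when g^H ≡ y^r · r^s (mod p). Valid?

yes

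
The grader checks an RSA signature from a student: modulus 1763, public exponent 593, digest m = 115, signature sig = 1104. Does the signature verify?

does not verify

sig^2 ≡ 1104^2 = 1218816 ≡ 583
sig^4 ≡ 583^2 = 339889 ≡ 1393
sig^8 ≡ 1393^2 = 1940449 ≡ 1149
sig^16 ≡ 1149^2 = 1320201 ≡ 1477
sig^32 ≡ 1477^2 = 2181529 ≡ 698
sig^64 ≡ 698^2 = 487204 ≡ 616
sig^128 ≡ 616^2 = 379456 ≡ 411
sig^256 ≡ 411^2 = 168921 ≡ 1436
sig^512 ≡ 1436^2 = 2062096 ≡ 1149
593 = 512 + 64 + 16 + 1, so sig^593 ≡ 1149·616·1477·1104 ≡ 407 (mod 1763)
sig^593 mod 1763 = 407, but m = 115.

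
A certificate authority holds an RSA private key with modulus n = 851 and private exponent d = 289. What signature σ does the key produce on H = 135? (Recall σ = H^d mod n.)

801

H^2 ≡ 135^2 = 18225 ≡ 354
H^4 ≡ 354^2 = 125316 ≡ 219
H^8 ≡ 219^2 = 47961 ≡ 305
H^16 ≡ 305^2 = 93025 ≡ 266
H^32 ≡ 266^2 = 70756 ≡ 123
H^64 ≡ 123^2 = 15129 ≡ 662
H^128 ≡ 662^2 = 438244 ≡ 830
H^256 ≡ 830^2 = 688900 ≡ 441
289 = 256 + 32 + 1, so H^289 ≡ 441·123·135 ≡ 801 (mod 851)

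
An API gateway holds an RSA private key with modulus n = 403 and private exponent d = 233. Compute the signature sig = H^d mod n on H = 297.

Squares mod 403: H^1≡297, H^2≡355, H^4≡289, H^8≡100, H^16≡328, H^32≡386, H^64≡289, H^128≡100
233 = 128 + 64 + 32 + 8 + 1, so H^233 ≡ 100·289·386·100·297 ≡ 7 (mod 403)

7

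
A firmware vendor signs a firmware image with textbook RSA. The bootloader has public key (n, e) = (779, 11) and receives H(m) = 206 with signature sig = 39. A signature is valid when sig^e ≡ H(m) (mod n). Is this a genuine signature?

forged

sig^2 ≡ 39^2 = 1521 ≡ 742
sig^4 ≡ 742^2 = 550564 ≡ 590
sig^8 ≡ 590^2 = 348100 ≡ 666
11 = 8 + 2 + 1, so sig^11 ≡ 666·742·39 ≡ 248 (mod 779)
The recovered value 248 does not match the digest 206.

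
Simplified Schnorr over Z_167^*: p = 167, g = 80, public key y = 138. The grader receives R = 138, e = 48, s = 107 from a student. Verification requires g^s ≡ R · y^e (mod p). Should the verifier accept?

g^s mod p:
80^2 = 6400 ≡ 54
80^4 ≡ 54^2 = 2916 ≡ 77
80^8 ≡ 77^2 = 5929 ≡ 84
80^16 ≡ 84^2 = 7056 ≡ 42
80^32 ≡ 42^2 = 1764 ≡ 94
80^64 ≡ 94^2 = 8836 ≡ 152
107 = 64 + 32 + 8 + 2 + 1, so 80^107 ≡ 152·94·84·54·80 ≡ 146 (mod 167)
R · y^e mod p:
138^2 = 19044 ≡ 6
138^4 ≡ 6^2 = 36
138^8 ≡ 36^2 = 1296 ≡ 127
138^16 ≡ 127^2 = 16129 ≡ 97
138^32 ≡ 97^2 = 9409 ≡ 57
48 = 32 + 16, so 138^48 ≡ 57·97 ≡ 18 (mod 167)
138·18 = 2484 ≡ 146 (mod 167)
146 ≡ 146 (mod 167); signature holds.

accept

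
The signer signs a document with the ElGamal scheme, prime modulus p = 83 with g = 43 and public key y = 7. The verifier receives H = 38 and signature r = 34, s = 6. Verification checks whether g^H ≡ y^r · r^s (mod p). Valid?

Left side g^H mod p:
43^2 = 1849 ≡ 23
43^4 ≡ 23^2 = 529 ≡ 31
43^8 ≡ 31^2 = 961 ≡ 48
43^16 ≡ 48^2 = 2304 ≡ 63
43^32 ≡ 63^2 = 3969 ≡ 68
38 = 32 + 4 + 2, so 43^38 ≡ 68·31·23 ≡ 12 (mod 83)
Right side y^r · r^s mod p:
7^2 = 49
7^4 ≡ 49^2 = 2401 ≡ 77
7^8 ≡ 77^2 = 5929 ≡ 36
7^16 ≡ 36^2 = 1296 ≡ 51
7^32 ≡ 51^2 = 2601 ≡ 28
34 = 32 + 2, so 7^34 ≡ 28·49 ≡ 44 (mod 83)
34^2 = 1156 ≡ 77
34^4 ≡ 77^2 = 5929 ≡ 36
6 = 4 + 2, so 34^6 ≡ 36·77 ≡ 33 (mod 83)
44·33 = 1452 ≡ 41 (mod 83)
12 ≠ 41, so verification fails.

no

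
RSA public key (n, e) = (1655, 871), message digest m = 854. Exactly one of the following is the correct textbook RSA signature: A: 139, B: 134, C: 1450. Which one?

B

Candidate A: Squares mod 1655: 139^1≡139, 139^2≡1116, 139^4≡896, 139^8≡141, 139^16≡21, 139^32≡441, 139^64≡846, 139^128≡756, 139^256≡561, 139^512≡271; 871 = 512 + 256 + 64 + 32 + 4 + 2 + 1, so 139^871 ≡ 271·561·846·441·896·1116·139 ≡ 374 (mod 1655)
Candidate B: Squares mod 1655: 134^1≡134, 134^2≡1406, 134^4≡766, 134^8≡886, 134^16≡526, 134^32≡291, 134^64≡276, 134^128≡46, 134^256≡461, 134^512≡681; 871 = 512 + 256 + 64 + 32 + 4 + 2 + 1, so 134^871 ≡ 681·461·276·291·766·1406·134 ≡ 854 (mod 1655)
  → matches m = 854
Candidate C: Squares mod 1655: 1450^1≡1450, 1450^2≡650, 1450^4≡475, 1450^8≡545, 1450^16≡780, 1450^32≡1015, 1450^64≡815, 1450^128≡570, 1450^256≡520, 1450^512≡635; 871 = 512 + 256 + 64 + 32 + 4 + 2 + 1, so 1450^871 ≡ 635·520·815·1015·475·650·1450 ≡ 225 (mod 1655)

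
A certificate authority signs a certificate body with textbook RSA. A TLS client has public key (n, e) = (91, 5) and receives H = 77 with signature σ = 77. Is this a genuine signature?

genuine

σ^2 ≡ 77^2 = 5929 ≡ 14
σ^4 ≡ 14^2 = 196 ≡ 14
5 = 4 + 1, so σ^5 ≡ 14·77 ≡ 77 (mod 91)
σ^5 mod 91 = 77 matches H.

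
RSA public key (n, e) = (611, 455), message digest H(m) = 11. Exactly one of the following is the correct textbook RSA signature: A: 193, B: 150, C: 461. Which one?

C

Candidate A: Squares mod 611: 193^1≡193, 193^2≡589, 193^4≡484, 193^8≡243, 193^16≡393, 193^32≡477, 193^64≡237, 193^128≡568, 193^256≡16; 455 = 256 + 128 + 64 + 4 + 2 + 1, so 193^455 ≡ 16·568·237·484·589·193 ≡ 45 (mod 611)
Candidate B: Squares mod 611: 150^1≡150, 150^2≡504, 150^4≡451, 150^8≡549, 150^16≡178, 150^32≡523, 150^64≡412, 150^128≡497, 150^256≡165; 455 = 256 + 128 + 64 + 4 + 2 + 1, so 150^455 ≡ 165·497·412·451·504·150 ≡ 600 (mod 611)
Candidate C: Squares mod 611: 461^1≡461, 461^2≡504, 461^4≡451, 461^8≡549, 461^16≡178, 461^32≡523, 461^64≡412, 461^128≡497, 461^256≡165; 455 = 256 + 128 + 64 + 4 + 2 + 1, so 461^455 ≡ 165·497·412·451·504·461 ≡ 11 (mod 611)
  → matches H(m) = 11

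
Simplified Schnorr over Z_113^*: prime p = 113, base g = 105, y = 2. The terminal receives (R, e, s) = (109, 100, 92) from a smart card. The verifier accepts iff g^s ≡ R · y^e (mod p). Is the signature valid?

invalid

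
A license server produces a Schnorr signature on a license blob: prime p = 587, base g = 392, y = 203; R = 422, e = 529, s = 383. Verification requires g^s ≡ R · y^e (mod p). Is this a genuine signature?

forged

g^s mod p:
392^2 = 153664 ≡ 457
392^4 ≡ 457^2 = 208849 ≡ 464
392^8 ≡ 464^2 = 215296 ≡ 454
392^16 ≡ 454^2 = 206116 ≡ 79
392^32 ≡ 79^2 = 6241 ≡ 371
392^64 ≡ 371^2 = 137641 ≡ 283
392^128 ≡ 283^2 = 80089 ≡ 257
392^256 ≡ 257^2 = 66049 ≡ 305
383 = 256 + 64 + 32 + 16 + 8 + 4 + 2 + 1, so 392^383 ≡ 305·283·371·79·454·464·457·392 ≡ 471 (mod 587)
R · y^e mod p:
203^2 = 41209 ≡ 119
203^4 ≡ 119^2 = 14161 ≡ 73
203^8 ≡ 73^2 = 5329 ≡ 46
203^16 ≡ 46^2 = 2116 ≡ 355
203^32 ≡ 355^2 = 126025 ≡ 407
203^64 ≡ 407^2 = 165649 ≡ 115
203^128 ≡ 115^2 = 13225 ≡ 311
203^256 ≡ 311^2 = 96721 ≡ 453
203^512 ≡ 453^2 = 205209 ≡ 346
529 = 512 + 16 + 1, so 203^529 ≡ 346·355·203 ≡ 491 (mod 587)
422·491 = 207202 ≡ 578 (mod 587)
471 ≠ 578; the check fails.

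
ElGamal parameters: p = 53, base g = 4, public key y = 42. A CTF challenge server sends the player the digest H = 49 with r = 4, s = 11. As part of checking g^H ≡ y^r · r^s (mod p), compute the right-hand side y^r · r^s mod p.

Squares mod 53: 42^1≡42, 42^2≡15, 42^4≡13
42^4 ≡ 13 (mod 53)
Squares mod 53: 4^1≡4, 4^2≡16, 4^4≡44, 4^8≡28
11 = 8 + 2 + 1, so 4^11 ≡ 28·16·4 ≡ 43 (mod 53)
y^r · r^s ≡ 13·43 = 559 ≡ 29 (mod 53)

29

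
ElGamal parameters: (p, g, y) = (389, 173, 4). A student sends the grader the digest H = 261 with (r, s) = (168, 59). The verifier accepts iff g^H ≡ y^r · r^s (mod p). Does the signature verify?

Left side g^H mod p:
173^2 = 29929 ≡ 365
173^4 ≡ 365^2 = 133225 ≡ 187
173^8 ≡ 187^2 = 34969 ≡ 348
173^16 ≡ 348^2 = 121104 ≡ 125
173^32 ≡ 125^2 = 15625 ≡ 65
173^64 ≡ 65^2 = 4225 ≡ 335
173^128 ≡ 335^2 = 112225 ≡ 193
173^256 ≡ 193^2 = 37249 ≡ 294
261 = 256 + 4 + 1, so 173^261 ≡ 294·187·173 ≡ 144 (mod 389)
Right side y^r · r^s mod p:
4^2 = 16
4^4 ≡ 16^2 = 256
4^8 ≡ 256^2 = 65536 ≡ 184
4^16 ≡ 184^2 = 33856 ≡ 13
4^32 ≡ 13^2 = 169
4^64 ≡ 169^2 = 28561 ≡ 164
4^128 ≡ 164^2 = 26896 ≡ 55
168 = 128 + 32 + 8, so 4^168 ≡ 55·169·184 ≡ 236 (mod 389)
168^2 = 28224 ≡ 216
168^4 ≡ 216^2 = 46656 ≡ 365
168^8 ≡ 365^2 = 133225 ≡ 187
168^16 ≡ 187^2 = 34969 ≡ 348
168^32 ≡ 348^2 = 121104 ≡ 125
59 = 32 + 16 + 8 + 2 + 1, so 168^59 ≡ 125·348·187·216·168 ≡ 205 (mod 389)
236·205 = 48380 ≡ 144 (mod 389)
144 ≡ 144 (mod 389), so the signature is genuine.

verifies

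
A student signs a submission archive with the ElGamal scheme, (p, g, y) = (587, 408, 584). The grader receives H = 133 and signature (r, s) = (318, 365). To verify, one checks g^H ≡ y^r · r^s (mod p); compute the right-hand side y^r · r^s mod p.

474

584^2 = 341056 ≡ 9
584^4 ≡ 9^2 = 81
584^8 ≡ 81^2 = 6561 ≡ 104
584^16 ≡ 104^2 = 10816 ≡ 250
584^32 ≡ 250^2 = 62500 ≡ 278
584^64 ≡ 278^2 = 77284 ≡ 387
584^128 ≡ 387^2 = 149769 ≡ 84
584^256 ≡ 84^2 = 7056 ≡ 12
318 = 256 + 32 + 16 + 8 + 4 + 2, so 584^318 ≡ 12·278·250·104·81·9 ≡ 516 (mod 587)
318^2 = 101124 ≡ 160
318^4 ≡ 160^2 = 25600 ≡ 359
318^8 ≡ 359^2 = 128881 ≡ 328
318^16 ≡ 328^2 = 107584 ≡ 163
318^32 ≡ 163^2 = 26569 ≡ 154
318^64 ≡ 154^2 = 23716 ≡ 236
318^128 ≡ 236^2 = 55696 ≡ 518
318^256 ≡ 518^2 = 268324 ≡ 65
365 = 256 + 64 + 32 + 8 + 4 + 1, so 318^365 ≡ 65·236·154·328·359·318 ≡ 76 (mod 587)
y^r · r^s ≡ 516·76 = 39216 ≡ 474 (mod 587)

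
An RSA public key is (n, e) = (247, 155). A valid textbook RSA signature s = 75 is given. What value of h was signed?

s^2 ≡ 75^2 = 5625 ≡ 191
s^4 ≡ 191^2 = 36481 ≡ 172
s^8 ≡ 172^2 = 29584 ≡ 191
s^16 ≡ 191^2 = 36481 ≡ 172
s^32 ≡ 172^2 = 29584 ≡ 191
s^64 ≡ 191^2 = 36481 ≡ 172
s^128 ≡ 172^2 = 29584 ≡ 191
155 = 128 + 16 + 8 + 2 + 1, so s^155 ≡ 191·172·191·191·75 ≡ 56 (mod 247)

56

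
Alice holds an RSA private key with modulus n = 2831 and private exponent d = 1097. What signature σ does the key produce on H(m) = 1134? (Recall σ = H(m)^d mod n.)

(H(m))^1097 mod 2831 = 1542

1542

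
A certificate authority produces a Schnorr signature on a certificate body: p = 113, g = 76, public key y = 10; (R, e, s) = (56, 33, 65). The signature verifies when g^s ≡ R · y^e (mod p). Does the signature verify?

g^s mod p:
76^2 = 5776 ≡ 13
76^4 ≡ 13^2 = 169 ≡ 56
76^8 ≡ 56^2 = 3136 ≡ 85
76^16 ≡ 85^2 = 7225 ≡ 106
76^32 ≡ 106^2 = 11236 ≡ 49
76^64 ≡ 49^2 = 2401 ≡ 28
65 = 64 + 1, so 76^65 ≡ 28·76 ≡ 94 (mod 113)
R · y^e mod p:
10^2 = 100
10^4 ≡ 100^2 = 10000 ≡ 56
10^8 ≡ 56^2 = 3136 ≡ 85
10^16 ≡ 85^2 = 7225 ≡ 106
10^32 ≡ 106^2 = 11236 ≡ 49
33 = 32 + 1, so 10^33 ≡ 49·10 ≡ 38 (mod 113)
56·38 = 2128 ≡ 94 (mod 113)
94 ≡ 94 (mod 113); signature holds.

verifies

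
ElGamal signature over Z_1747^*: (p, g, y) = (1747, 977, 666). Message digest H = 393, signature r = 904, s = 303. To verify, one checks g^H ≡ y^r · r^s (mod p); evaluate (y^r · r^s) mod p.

1133

Squares mod 1747: 666^1≡666, 666^2≡1565, 666^4≡1678, 666^8≡1267, 666^16≡1543, 666^32≡1435, 666^64≡1259, 666^128≡552, 666^256≡726, 666^512≡1229
904 = 512 + 256 + 128 + 8, so 666^904 ≡ 1229·726·552·1267 ≡ 393 (mod 1747)
Squares mod 1747: 904^1≡904, 904^2≡1367, 904^4≡1146, 904^8≡1319, 904^16≡1496, 904^32≡109, 904^64≡1399, 904^128≡561, 904^256≡261
303 = 256 + 32 + 8 + 4 + 2 + 1, so 904^303 ≡ 261·109·1319·1146·1367·904 ≡ 34 (mod 1747)
y^r · r^s ≡ 393·34 = 13362 ≡ 1133 (mod 1747)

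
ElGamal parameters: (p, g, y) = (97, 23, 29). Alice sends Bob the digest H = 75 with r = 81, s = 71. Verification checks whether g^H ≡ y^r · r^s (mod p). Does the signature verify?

does not verify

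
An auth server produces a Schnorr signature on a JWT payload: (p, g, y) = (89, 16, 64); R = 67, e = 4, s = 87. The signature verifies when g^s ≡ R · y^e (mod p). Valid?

no

g^s mod p:
16^87 mod 89 = 39
R · y^e mod p:
64^4 mod 89 = 4
67·4 = 268 ≡ 1 (mod 89)
39 ≠ 1; the check fails.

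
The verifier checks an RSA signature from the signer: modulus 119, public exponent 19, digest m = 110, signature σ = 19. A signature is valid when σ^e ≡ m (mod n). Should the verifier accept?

accept

σ^19 mod 119 = 110
Since 110 equals the digest 110, verification succeeds.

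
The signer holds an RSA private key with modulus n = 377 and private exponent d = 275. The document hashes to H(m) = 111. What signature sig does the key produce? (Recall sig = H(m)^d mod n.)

(H(m))^2 ≡ 111^2 = 12321 ≡ 257
(H(m))^4 ≡ 257^2 = 66049 ≡ 74
(H(m))^8 ≡ 74^2 = 5476 ≡ 198
(H(m))^16 ≡ 198^2 = 39204 ≡ 373
(H(m))^32 ≡ 373^2 = 139129 ≡ 16
(H(m))^64 ≡ 16^2 = 256
(H(m))^128 ≡ 256^2 = 65536 ≡ 315
(H(m))^256 ≡ 315^2 = 99225 ≡ 74
275 = 256 + 16 + 2 + 1, so (H(m))^275 ≡ 74·373·257·111 ≡ 54 (mod 377)

54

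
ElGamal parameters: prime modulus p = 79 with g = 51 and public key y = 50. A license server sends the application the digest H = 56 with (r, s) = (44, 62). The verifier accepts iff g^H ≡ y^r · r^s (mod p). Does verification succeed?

fails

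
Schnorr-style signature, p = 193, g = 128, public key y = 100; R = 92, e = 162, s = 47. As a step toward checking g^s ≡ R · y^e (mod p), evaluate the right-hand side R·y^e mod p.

98

Squares mod 193: 100^1≡100, 100^2≡157, 100^4≡138, 100^8≡130, 100^16≡109, 100^32≡108, 100^64≡84, 100^128≡108
162 = 128 + 32 + 2, so 100^162 ≡ 108·108·157 ≡ 64 (mod 193)
R · y^e ≡ 92·64 = 5888 ≡ 98 (mod 193)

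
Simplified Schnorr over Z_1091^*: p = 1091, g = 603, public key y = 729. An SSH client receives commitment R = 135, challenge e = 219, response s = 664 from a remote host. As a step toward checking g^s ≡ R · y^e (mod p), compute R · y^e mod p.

225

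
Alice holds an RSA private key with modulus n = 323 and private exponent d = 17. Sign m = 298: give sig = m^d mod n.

m^2 ≡ 298^2 = 88804 ≡ 302
m^4 ≡ 302^2 = 91204 ≡ 118
m^8 ≡ 118^2 = 13924 ≡ 35
m^16 ≡ 35^2 = 1225 ≡ 256
17 = 16 + 1, so m^17 ≡ 256·298 ≡ 60 (mod 323)

60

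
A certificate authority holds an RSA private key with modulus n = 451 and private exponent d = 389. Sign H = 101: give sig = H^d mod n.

H^2 ≡ 101^2 = 10201 ≡ 279
H^4 ≡ 279^2 = 77841 ≡ 269
H^8 ≡ 269^2 = 72361 ≡ 201
H^16 ≡ 201^2 = 40401 ≡ 262
H^32 ≡ 262^2 = 68644 ≡ 92
H^64 ≡ 92^2 = 8464 ≡ 346
H^128 ≡ 346^2 = 119716 ≡ 201
H^256 ≡ 201^2 = 40401 ≡ 262
389 = 256 + 128 + 4 + 1, so H^389 ≡ 262·201·269·101 ≡ 281 (mod 451)

281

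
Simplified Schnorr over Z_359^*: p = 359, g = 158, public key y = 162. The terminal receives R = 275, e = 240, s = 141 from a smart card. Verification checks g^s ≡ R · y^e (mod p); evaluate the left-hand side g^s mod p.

69

158^2 = 24964 ≡ 193
158^4 ≡ 193^2 = 37249 ≡ 272
158^8 ≡ 272^2 = 73984 ≡ 30
158^16 ≡ 30^2 = 900 ≡ 182
158^32 ≡ 182^2 = 33124 ≡ 96
158^64 ≡ 96^2 = 9216 ≡ 241
158^128 ≡ 241^2 = 58081 ≡ 282
141 = 128 + 8 + 4 + 1, so 158^141 ≡ 282·30·272·158 ≡ 69 (mod 359)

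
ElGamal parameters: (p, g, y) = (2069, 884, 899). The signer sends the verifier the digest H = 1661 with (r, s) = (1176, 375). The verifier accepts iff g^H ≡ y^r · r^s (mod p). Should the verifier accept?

Left side g^H mod p:
884^2 = 781456 ≡ 1443
884^4 ≡ 1443^2 = 2082249 ≡ 835
884^8 ≡ 835^2 = 697225 ≡ 2041
884^16 ≡ 2041^2 = 4165681 ≡ 784
884^32 ≡ 784^2 = 614656 ≡ 163
884^64 ≡ 163^2 = 26569 ≡ 1741
884^128 ≡ 1741^2 = 3031081 ≡ 2065
884^256 ≡ 2065^2 = 4264225 ≡ 16
884^512 ≡ 16^2 = 256
884^1024 ≡ 256^2 = 65536 ≡ 1397
1661 = 1024 + 512 + 64 + 32 + 16 + 8 + 4 + 1, so 884^1661 ≡ 1397·256·1741·163·784·2041·835·884 ≡ 1973 (mod 2069)
Right side y^r · r^s mod p:
899^2 = 808201 ≡ 1291
899^4 ≡ 1291^2 = 1666681 ≡ 1136
899^8 ≡ 1136^2 = 1290496 ≡ 1509
899^16 ≡ 1509^2 = 2277081 ≡ 1181
899^32 ≡ 1181^2 = 1394761 ≡ 255
899^64 ≡ 255^2 = 65025 ≡ 886
899^128 ≡ 886^2 = 784996 ≡ 845
899^256 ≡ 845^2 = 714025 ≡ 220
899^512 ≡ 220^2 = 48400 ≡ 813
899^1024 ≡ 813^2 = 660969 ≡ 958
1176 = 1024 + 128 + 16 + 8, so 899^1176 ≡ 958·845·1181·1509 ≡ 1624 (mod 2069)
1176^2 = 1382976 ≡ 884
1176^4 ≡ 884^2 = 781456 ≡ 1443
1176^8 ≡ 1443^2 = 2082249 ≡ 835
1176^16 ≡ 835^2 = 697225 ≡ 2041
1176^32 ≡ 2041^2 = 4165681 ≡ 784
1176^64 ≡ 784^2 = 614656 ≡ 163
1176^128 ≡ 163^2 = 26569 ≡ 1741
1176^256 ≡ 1741^2 = 3031081 ≡ 2065
375 = 256 + 64 + 32 + 16 + 4 + 2 + 1, so 1176^375 ≡ 2065·163·784·2041·1443·884·1176 ≡ 958 (mod 2069)
1624·958 = 1555792 ≡ 1973 (mod 2069)
1973 ≡ 1973 (mod 2069), so the signature is genuine.

accept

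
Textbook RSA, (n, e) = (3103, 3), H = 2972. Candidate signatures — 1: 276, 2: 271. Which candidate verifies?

Candidate 1: 276^2 = 76176 ≡ 1704; 3 = 2 + 1, so 276^3 ≡ 1704·276 ≡ 1751 (mod 3103)
Candidate 2: 271^2 = 73441 ≡ 2072; 3 = 2 + 1, so 271^3 ≡ 2072·271 ≡ 2972 (mod 3103)
  → matches H = 2972

2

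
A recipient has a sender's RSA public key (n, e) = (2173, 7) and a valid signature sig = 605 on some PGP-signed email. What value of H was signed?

1663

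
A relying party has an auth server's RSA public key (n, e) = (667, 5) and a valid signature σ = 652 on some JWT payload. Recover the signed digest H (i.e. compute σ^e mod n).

338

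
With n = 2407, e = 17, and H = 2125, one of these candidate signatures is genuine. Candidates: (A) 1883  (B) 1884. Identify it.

Candidate A: 1883^2 = 3545689 ≡ 178; 1883^4 ≡ 178^2 = 31684 ≡ 393; 1883^8 ≡ 393^2 = 154449 ≡ 401; 1883^16 ≡ 401^2 = 160801 ≡ 1939; 17 = 16 + 1, so 1883^17 ≡ 1939·1883 ≡ 2125 (mod 2407)
  → matches H = 2125
Candidate B: 1884^2 = 3549456 ≡ 1538; 1884^4 ≡ 1538^2 = 2365444 ≡ 1770; 1884^8 ≡ 1770^2 = 3132900 ≡ 1393; 1884^16 ≡ 1393^2 = 1940449 ≡ 407; 17 = 16 + 1, so 1884^17 ≡ 407·1884 ≡ 1362 (mod 2407)

A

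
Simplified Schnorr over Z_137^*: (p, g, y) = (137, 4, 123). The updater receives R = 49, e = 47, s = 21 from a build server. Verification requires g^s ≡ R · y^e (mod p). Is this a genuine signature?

genuine

g^s mod p:
4^2 = 16
4^4 ≡ 16^2 = 256 ≡ 119
4^8 ≡ 119^2 = 14161 ≡ 50
4^16 ≡ 50^2 = 2500 ≡ 34
21 = 16 + 4 + 1, so 4^21 ≡ 34·119·4 ≡ 18 (mod 137)
R · y^e mod p:
123^2 = 15129 ≡ 59
123^4 ≡ 59^2 = 3481 ≡ 56
123^8 ≡ 56^2 = 3136 ≡ 122
123^16 ≡ 122^2 = 14884 ≡ 88
123^32 ≡ 88^2 = 7744 ≡ 72
47 = 32 + 8 + 4 + 2 + 1, so 123^47 ≡ 72·122·56·59·123 ≡ 115 (mod 137)
49·115 = 5635 ≡ 18 (mod 137)
18 ≡ 18 (mod 137); signature holds.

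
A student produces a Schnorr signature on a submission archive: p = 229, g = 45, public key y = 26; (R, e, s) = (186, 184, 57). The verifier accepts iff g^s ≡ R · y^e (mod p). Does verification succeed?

g^s mod p:
Squares mod 229: 45^1≡45, 45^2≡193, 45^4≡151, 45^8≡130, 45^16≡183, 45^32≡55
57 = 32 + 16 + 8 + 1, so 45^57 ≡ 55·183·130·45 ≡ 228 (mod 229)
R · y^e mod p:
Squares mod 229: 26^1≡26, 26^2≡218, 26^4≡121, 26^8≡214, 26^16≡225, 26^32≡16, 26^64≡27, 26^128≡42
184 = 128 + 32 + 16 + 8, so 26^184 ≡ 42·16·225·214 ≡ 16 (mod 229)
186·16 = 2976 ≡ 228 (mod 229)
228 ≡ 228 (mod 229); signature holds.

passes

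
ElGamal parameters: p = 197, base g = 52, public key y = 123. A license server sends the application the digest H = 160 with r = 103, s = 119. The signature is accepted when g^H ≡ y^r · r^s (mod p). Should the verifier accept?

reject

Left side g^H mod p:
52^2 = 2704 ≡ 143
52^4 ≡ 143^2 = 20449 ≡ 158
52^8 ≡ 158^2 = 24964 ≡ 142
52^16 ≡ 142^2 = 20164 ≡ 70
52^32 ≡ 70^2 = 4900 ≡ 172
52^64 ≡ 172^2 = 29584 ≡ 34
52^128 ≡ 34^2 = 1156 ≡ 171
160 = 128 + 32, so 52^160 ≡ 171·172 ≡ 59 (mod 197)
Right side y^r · r^s mod p:
123^2 = 15129 ≡ 157
123^4 ≡ 157^2 = 24649 ≡ 24
123^8 ≡ 24^2 = 576 ≡ 182
123^16 ≡ 182^2 = 33124 ≡ 28
123^32 ≡ 28^2 = 784 ≡ 193
123^64 ≡ 193^2 = 37249 ≡ 16
103 = 64 + 32 + 4 + 2 + 1, so 123^103 ≡ 16·193·24·157·123 ≡ 3 (mod 197)
103^2 = 10609 ≡ 168
103^4 ≡ 168^2 = 28224 ≡ 53
103^8 ≡ 53^2 = 2809 ≡ 51
103^16 ≡ 51^2 = 2601 ≡ 40
103^32 ≡ 40^2 = 1600 ≡ 24
103^64 ≡ 24^2 = 576 ≡ 182
119 = 64 + 32 + 16 + 4 + 2 + 1, so 103^119 ≡ 182·24·40·53·168·103 ≡ 113 (mod 197)
3·113 = 339 ≡ 142 (mod 197)
59 ≠ 142, so verification fails.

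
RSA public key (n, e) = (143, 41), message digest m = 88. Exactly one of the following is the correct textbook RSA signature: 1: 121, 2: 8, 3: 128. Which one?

1

Candidate 1: Squares mod 143: 121^1≡121, 121^2≡55, 121^4≡22, 121^8≡55, 121^16≡22, 121^32≡55; 41 = 32 + 8 + 1, so 121^41 ≡ 55·55·121 ≡ 88 (mod 143)
  → matches m = 88
Candidate 2: Squares mod 143: 8^1≡8, 8^2≡64, 8^4≡92, 8^8≡27, 8^16≡14, 8^32≡53; 41 = 32 + 8 + 1, so 8^41 ≡ 53·27·8 ≡ 8 (mod 143)
Candidate 3: Squares mod 143: 128^1≡128, 128^2≡82, 128^4≡3, 128^8≡9, 128^16≡81, 128^32≡126; 41 = 32 + 8 + 1, so 128^41 ≡ 126·9·128 ≡ 7 (mod 143)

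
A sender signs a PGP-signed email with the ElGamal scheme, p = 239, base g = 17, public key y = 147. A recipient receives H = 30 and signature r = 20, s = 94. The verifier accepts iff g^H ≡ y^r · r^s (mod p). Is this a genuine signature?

Left side g^H mod p:
Squares mod 239: 17^1≡17, 17^2≡50, 17^4≡110, 17^8≡150, 17^16≡34
30 = 16 + 8 + 4 + 2, so 17^30 ≡ 34·150·110·50 ≡ 4 (mod 239)
Right side y^r · r^s mod p:
Squares mod 239: 147^1≡147, 147^2≡99, 147^4≡2, 147^8≡4, 147^16≡16
20 = 16 + 4, so 147^20 ≡ 16·2 ≡ 32 (mod 239)
Squares mod 239: 20^1≡20, 20^2≡161, 20^4≡109, 20^8≡170, 20^16≡220, 20^32≡122, 20^64≡66
94 = 64 + 16 + 8 + 4 + 2, so 20^94 ≡ 66·220·170·109·161 ≡ 99 (mod 239)
32·99 = 3168 ≡ 61 (mod 239)
4 ≠ 61, so verification fails.

forged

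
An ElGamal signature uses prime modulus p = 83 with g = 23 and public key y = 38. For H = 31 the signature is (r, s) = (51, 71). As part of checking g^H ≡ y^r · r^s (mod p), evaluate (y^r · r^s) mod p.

17

38^2 = 1444 ≡ 33
38^4 ≡ 33^2 = 1089 ≡ 10
38^8 ≡ 10^2 = 100 ≡ 17
38^16 ≡ 17^2 = 289 ≡ 40
38^32 ≡ 40^2 = 1600 ≡ 23
51 = 32 + 16 + 2 + 1, so 38^51 ≡ 23·40·33·38 ≡ 63 (mod 83)
51^2 = 2601 ≡ 28
51^4 ≡ 28^2 = 784 ≡ 37
51^8 ≡ 37^2 = 1369 ≡ 41
51^16 ≡ 41^2 = 1681 ≡ 21
51^32 ≡ 21^2 = 441 ≡ 26
51^64 ≡ 26^2 = 676 ≡ 12
71 = 64 + 4 + 2 + 1, so 51^71 ≡ 12·37·28·51 ≡ 78 (mod 83)
y^r · r^s ≡ 63·78 = 4914 ≡ 17 (mod 83)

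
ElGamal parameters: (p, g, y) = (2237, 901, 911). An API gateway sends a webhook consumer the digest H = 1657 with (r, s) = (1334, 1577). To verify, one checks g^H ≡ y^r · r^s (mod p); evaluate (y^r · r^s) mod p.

911^2 = 829921 ≡ 2231
911^4 ≡ 2231^2 = 4977361 ≡ 36
911^8 ≡ 36^2 = 1296
911^16 ≡ 1296^2 = 1679616 ≡ 1866
911^32 ≡ 1866^2 = 3481956 ≡ 1184
911^64 ≡ 1184^2 = 1401856 ≡ 1494
911^128 ≡ 1494^2 = 2232036 ≡ 1747
911^256 ≡ 1747^2 = 3052009 ≡ 741
911^512 ≡ 741^2 = 549081 ≡ 1016
911^1024 ≡ 1016^2 = 1032256 ≡ 999
1334 = 1024 + 256 + 32 + 16 + 4 + 2, so 911^1334 ≡ 999·741·1184·1866·36·2231 ≡ 1921 (mod 2237)
1334^2 = 1779556 ≡ 1141
1334^4 ≡ 1141^2 = 1301881 ≡ 2184
1334^8 ≡ 2184^2 = 4769856 ≡ 572
1334^16 ≡ 572^2 = 327184 ≡ 582
1334^32 ≡ 582^2 = 338724 ≡ 937
1334^64 ≡ 937^2 = 877969 ≡ 1065
1334^128 ≡ 1065^2 = 1134225 ≡ 66
1334^256 ≡ 66^2 = 4356 ≡ 2119
1334^512 ≡ 2119^2 = 4490161 ≡ 502
1334^1024 ≡ 502^2 = 252004 ≡ 1460
1577 = 1024 + 512 + 32 + 8 + 1, so 1334^1577 ≡ 1460·502·937·572·1334 ≡ 1583 (mod 2237)
y^r · r^s ≡ 1921·1583 = 3040943 ≡ 860 (mod 2237)

860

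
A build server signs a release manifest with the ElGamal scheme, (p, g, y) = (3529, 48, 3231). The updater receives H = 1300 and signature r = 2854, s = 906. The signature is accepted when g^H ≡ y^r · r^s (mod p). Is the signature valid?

valid

Left side g^H mod p:
Squares mod 3529: 48^1≡48, 48^2≡2304, 48^4≡800, 48^8≡1251, 48^16≡1654, 48^32≡741, 48^64≡2086, 48^128≡139, 48^256≡1676, 48^512≡3421, 48^1024≡1077
1300 = 1024 + 256 + 16 + 4, so 48^1300 ≡ 1077·1676·1654·800 ≡ 219 (mod 3529)
Right side y^r · r^s mod p:
Squares mod 3529: 3231^1≡3231, 3231^2≡579, 3231^4≡3515, 3231^8≡196, 3231^16≡3126, 3231^32≡75, 3231^64≡2096, 3231^128≡3140, 3231^256≡3103, 3231^512≡1497, 3231^1024≡94, 3231^2048≡1778
2854 = 2048 + 512 + 256 + 32 + 4 + 2, so 3231^2854 ≡ 1778·1497·3103·75·3515·579 ≡ 1971 (mod 3529)
Squares mod 3529: 2854^1≡2854, 2854^2≡384, 2854^4≡2767, 2854^8≡1888, 2854^16≡254, 2854^32≡994, 2854^64≡3445, 2854^128≡3527, 2854^256≡4, 2854^512≡16
906 = 512 + 256 + 128 + 8 + 2, so 2854^906 ≡ 16·4·3527·1888·384 ≡ 3137 (mod 3529)
1971·3137 = 6183027 ≡ 219 (mod 3529)
219 ≡ 219 (mod 3529), so the signature is genuine.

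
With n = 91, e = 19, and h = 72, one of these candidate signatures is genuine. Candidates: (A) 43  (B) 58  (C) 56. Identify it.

Candidate A: Squares mod 91: 43^1≡43, 43^2≡29, 43^4≡22, 43^8≡29, 43^16≡22; 19 = 16 + 2 + 1, so 43^19 ≡ 22·29·43 ≡ 43 (mod 91)
Candidate B: Squares mod 91: 58^1≡58, 58^2≡88, 58^4≡9, 58^8≡81, 58^16≡9; 19 = 16 + 2 + 1, so 58^19 ≡ 9·88·58 ≡ 72 (mod 91)
  → matches h = 72
Candidate C: Squares mod 91: 56^1≡56, 56^2≡42, 56^4≡35, 56^8≡42, 56^16≡35; 19 = 16 + 2 + 1, so 56^19 ≡ 35·42·56 ≡ 56 (mod 91)

B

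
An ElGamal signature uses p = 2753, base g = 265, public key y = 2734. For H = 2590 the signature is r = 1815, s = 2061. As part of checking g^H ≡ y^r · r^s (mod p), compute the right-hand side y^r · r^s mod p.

2734^2 = 7474756 ≡ 361
2734^4 ≡ 361^2 = 130321 ≡ 930
2734^8 ≡ 930^2 = 864900 ≡ 458
2734^16 ≡ 458^2 = 209764 ≡ 536
2734^32 ≡ 536^2 = 287296 ≡ 984
2734^64 ≡ 984^2 = 968256 ≡ 1953
2734^128 ≡ 1953^2 = 3814209 ≡ 1304
2734^256 ≡ 1304^2 = 1700416 ≡ 1815
2734^512 ≡ 1815^2 = 3294225 ≡ 1637
2734^1024 ≡ 1637^2 = 2679769 ≡ 1100
1815 = 1024 + 512 + 256 + 16 + 4 + 2 + 1, so 2734^1815 ≡ 1100·1637·1815·536·930·361·2734 ≡ 2310 (mod 2753)
1815^2 = 3294225 ≡ 1637
1815^4 ≡ 1637^2 = 2679769 ≡ 1100
1815^8 ≡ 1100^2 = 1210000 ≡ 1433
1815^16 ≡ 1433^2 = 2053489 ≡ 2504
1815^32 ≡ 2504^2 = 6270016 ≡ 1435
1815^64 ≡ 1435^2 = 2059225 ≡ 2734
1815^128 ≡ 2734^2 = 7474756 ≡ 361
1815^256 ≡ 361^2 = 130321 ≡ 930
1815^512 ≡ 930^2 = 864900 ≡ 458
1815^1024 ≡ 458^2 = 209764 ≡ 536
1815^2048 ≡ 536^2 = 287296 ≡ 984
2061 = 2048 + 8 + 4 + 1, so 1815^2061 ≡ 984·1433·1100·1815 ≡ 2617 (mod 2753)
y^r · r^s ≡ 2310·2617 = 6045270 ≡ 2435 (mod 2753)

2435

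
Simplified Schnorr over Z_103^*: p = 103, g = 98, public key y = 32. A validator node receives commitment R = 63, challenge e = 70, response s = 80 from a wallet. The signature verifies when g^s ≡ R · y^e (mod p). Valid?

yes

g^s mod p:
98^2 = 9604 ≡ 25
98^4 ≡ 25^2 = 625 ≡ 7
98^8 ≡ 7^2 = 49
98^16 ≡ 49^2 = 2401 ≡ 32
98^32 ≡ 32^2 = 1024 ≡ 97
98^64 ≡ 97^2 = 9409 ≡ 36
80 = 64 + 16, so 98^80 ≡ 36·32 ≡ 19 (mod 103)
R · y^e mod p:
32^2 = 1024 ≡ 97
32^4 ≡ 97^2 = 9409 ≡ 36
32^8 ≡ 36^2 = 1296 ≡ 60
32^16 ≡ 60^2 = 3600 ≡ 98
32^32 ≡ 98^2 = 9604 ≡ 25
32^64 ≡ 25^2 = 625 ≡ 7
70 = 64 + 4 + 2, so 32^70 ≡ 7·36·97 ≡ 33 (mod 103)
63·33 = 2079 ≡ 19 (mod 103)
19 ≡ 19 (mod 103); signature holds.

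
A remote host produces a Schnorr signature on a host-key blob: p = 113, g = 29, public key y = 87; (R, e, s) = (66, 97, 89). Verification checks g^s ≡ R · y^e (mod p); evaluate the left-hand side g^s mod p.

Squares mod 113: 29^1≡29, 29^2≡50, 29^4≡14, 29^8≡83, 29^16≡109, 29^32≡16, 29^64≡30
89 = 64 + 16 + 8 + 1, so 29^89 ≡ 30·109·83·29 ≡ 101 (mod 113)

101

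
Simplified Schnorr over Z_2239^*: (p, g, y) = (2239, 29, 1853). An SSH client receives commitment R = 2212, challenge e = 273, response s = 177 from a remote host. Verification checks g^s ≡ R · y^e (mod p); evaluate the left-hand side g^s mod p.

1124

29^2 = 841
29^4 ≡ 841^2 = 707281 ≡ 1996
29^8 ≡ 1996^2 = 3984016 ≡ 835
29^16 ≡ 835^2 = 697225 ≡ 896
29^32 ≡ 896^2 = 802816 ≡ 1254
29^64 ≡ 1254^2 = 1572516 ≡ 738
29^128 ≡ 738^2 = 544644 ≡ 567
177 = 128 + 32 + 16 + 1, so 29^177 ≡ 567·1254·896·29 ≡ 1124 (mod 2239)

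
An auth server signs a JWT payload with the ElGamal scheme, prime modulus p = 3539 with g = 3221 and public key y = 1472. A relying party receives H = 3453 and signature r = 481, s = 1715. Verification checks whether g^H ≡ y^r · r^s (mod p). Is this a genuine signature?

genuine

Left side g^H mod p:
Squares mod 3539: 3221^1≡3221, 3221^2≡2032, 3221^4≡2550, 3221^8≡1357, 3221^16≡1169, 3221^32≡507, 3221^64≡2241, 3221^128≡240, 3221^256≡976, 3221^512≡585, 3221^1024≡2481, 3221^2048≡1040
3453 = 2048 + 1024 + 256 + 64 + 32 + 16 + 8 + 4 + 1, so 3221^3453 ≡ 1040·2481·976·2241·507·1169·1357·2550·3221 ≡ 2132 (mod 3539)
Right side y^r · r^s mod p:
Squares mod 3539: 1472^1≡1472, 1472^2≡916, 1472^4≡313, 1472^8≡2416, 1472^16≡1245, 1472^32≡3482, 1472^64≡3249, 1472^128≡2703, 1472^256≡1713
481 = 256 + 128 + 64 + 32 + 1, so 1472^481 ≡ 1713·2703·3249·3482·1472 ≡ 697 (mod 3539)
Squares mod 3539: 481^1≡481, 481^2≡1326, 481^4≡2932, 481^8≡393, 481^16≡2272, 481^32≡2122, 481^64≡1276, 481^128≡236, 481^256≡2611, 481^512≡1207, 481^1024≡2320
1715 = 1024 + 512 + 128 + 32 + 16 + 2 + 1, so 481^1715 ≡ 2320·1207·236·2122·2272·1326·481 ≡ 2293 (mod 3539)
697·2293 = 1598221 ≡ 2132 (mod 3539)
2132 ≡ 2132 (mod 3539), so the signature is genuine.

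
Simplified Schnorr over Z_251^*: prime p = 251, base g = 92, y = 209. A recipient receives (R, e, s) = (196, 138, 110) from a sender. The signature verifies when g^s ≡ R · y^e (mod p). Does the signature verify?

g^s mod p:
92^110 mod 251 = 51
R · y^e mod p:
209^138 mod 251 = 179
196·179 = 35084 ≡ 195 (mod 251)
51 ≠ 195; the check fails.

does not verify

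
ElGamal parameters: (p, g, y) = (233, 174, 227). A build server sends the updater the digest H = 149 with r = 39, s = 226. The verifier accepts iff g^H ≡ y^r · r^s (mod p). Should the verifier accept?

accept

Left side g^H mod p:
174^2 = 30276 ≡ 219
174^4 ≡ 219^2 = 47961 ≡ 196
174^8 ≡ 196^2 = 38416 ≡ 204
174^16 ≡ 204^2 = 41616 ≡ 142
174^32 ≡ 142^2 = 20164 ≡ 126
174^64 ≡ 126^2 = 15876 ≡ 32
174^128 ≡ 32^2 = 1024 ≡ 92
149 = 128 + 16 + 4 + 1, so 174^149 ≡ 92·142·196·174 ≡ 211 (mod 233)
Right side y^r · r^s mod p:
227^2 = 51529 ≡ 36
227^4 ≡ 36^2 = 1296 ≡ 131
227^8 ≡ 131^2 = 17161 ≡ 152
227^16 ≡ 152^2 = 23104 ≡ 37
227^32 ≡ 37^2 = 1369 ≡ 204
39 = 32 + 4 + 2 + 1, so 227^39 ≡ 204·131·36·227 ≡ 191 (mod 233)
39^2 = 1521 ≡ 123
39^4 ≡ 123^2 = 15129 ≡ 217
39^8 ≡ 217^2 = 47089 ≡ 23
39^16 ≡ 23^2 = 529 ≡ 63
39^32 ≡ 63^2 = 3969 ≡ 8
39^64 ≡ 8^2 = 64
39^128 ≡ 64^2 = 4096 ≡ 135
226 = 128 + 64 + 32 + 2, so 39^226 ≡ 135·64·8·123 ≡ 56 (mod 233)
191·56 = 10696 ≡ 211 (mod 233)
211 ≡ 211 (mod 233), so the signature is genuine.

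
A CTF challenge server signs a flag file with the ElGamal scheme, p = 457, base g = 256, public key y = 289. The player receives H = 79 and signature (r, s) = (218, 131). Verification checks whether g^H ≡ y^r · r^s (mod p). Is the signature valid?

valid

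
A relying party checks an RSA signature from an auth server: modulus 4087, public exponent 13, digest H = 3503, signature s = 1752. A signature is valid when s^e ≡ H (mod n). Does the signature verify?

s^2 ≡ 1752^2 = 3069504 ≡ 167
s^4 ≡ 167^2 = 27889 ≡ 3367
s^8 ≡ 3367^2 = 11336689 ≡ 3438
13 = 8 + 4 + 1, so s^13 ≡ 3438·3367·1752 ≡ 3503 (mod 4087)
3503 = H, so the signature checks out.

verifies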